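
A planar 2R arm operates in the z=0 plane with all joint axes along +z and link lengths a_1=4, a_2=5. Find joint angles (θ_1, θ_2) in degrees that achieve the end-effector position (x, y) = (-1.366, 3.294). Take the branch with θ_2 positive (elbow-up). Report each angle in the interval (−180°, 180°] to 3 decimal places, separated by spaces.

30.009 134.999

cos θ_2 = (12.7164−4²−5²)/(2·4·5) = -0.7071; θ_2 = 134.9987° (elbow-up)
β = atan2(3.2940,-1.3660) = 112.5235°; ψ = atan2(3.5356,0.4645) = 82.5147°
θ_1 = β − ψ = 30.0087°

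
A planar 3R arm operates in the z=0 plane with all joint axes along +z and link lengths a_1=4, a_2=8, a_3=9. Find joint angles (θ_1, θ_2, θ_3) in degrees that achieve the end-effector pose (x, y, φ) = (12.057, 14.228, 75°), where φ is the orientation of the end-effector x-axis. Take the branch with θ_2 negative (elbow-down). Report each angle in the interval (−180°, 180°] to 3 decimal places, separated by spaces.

wrist centre = target − a_3·(cos φ, sin φ) = (9.7276, 5.5347)
cos θ_2 = (125.2593−4²−8²)/(2·4·8) = 0.7072; θ_2 = -44.9943° (elbow-down)
β = atan2(5.5347,9.7276) = 29.6383°; ψ = atan2(-5.6563,9.6574) = -30.3573°
θ_1 = β − ψ = 59.9956°
θ_3 = φ − θ_1 − θ_2 = 59.9988° (wrapped to (-180°,180°])

59.996 -44.994 59.999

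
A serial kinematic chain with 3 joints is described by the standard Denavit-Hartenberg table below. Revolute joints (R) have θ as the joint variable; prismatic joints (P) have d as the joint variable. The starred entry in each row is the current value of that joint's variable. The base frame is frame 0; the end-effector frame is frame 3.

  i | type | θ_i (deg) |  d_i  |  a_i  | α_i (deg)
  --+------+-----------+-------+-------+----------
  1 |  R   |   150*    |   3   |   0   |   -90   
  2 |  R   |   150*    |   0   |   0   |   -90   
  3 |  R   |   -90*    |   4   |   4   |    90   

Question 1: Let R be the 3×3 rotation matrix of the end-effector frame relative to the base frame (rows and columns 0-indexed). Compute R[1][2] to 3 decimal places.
End-effector z-axis (col 2 of R) = (-0.7500,0.4330,0.5000)
R[1][2] = 0.4330

0.433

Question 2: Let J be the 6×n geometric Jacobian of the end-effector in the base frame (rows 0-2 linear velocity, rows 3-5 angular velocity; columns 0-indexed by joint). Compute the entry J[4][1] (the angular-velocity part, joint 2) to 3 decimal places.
axis z_1 = (-0.5000,-0.8660,0.0000); lever o_n−o_1 = (-0.2679,-4.4641,3.4641)
cross product → J_v[:, 1] = (-3.0000,1.7321,2.0000)
J_ω[:, 1] = z_1
entry J[4][1] = -0.8660

-0.866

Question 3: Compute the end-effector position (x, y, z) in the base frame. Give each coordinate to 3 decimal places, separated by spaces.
after link 1: o_1 = (0.0000, 0.0000, 3.0000)
after link 2: o_2 = (0.0000, 0.0000, 3.0000)
after link 3: o_3 = (-0.2679, -4.4641, 6.4641)

-0.268 -4.464 6.464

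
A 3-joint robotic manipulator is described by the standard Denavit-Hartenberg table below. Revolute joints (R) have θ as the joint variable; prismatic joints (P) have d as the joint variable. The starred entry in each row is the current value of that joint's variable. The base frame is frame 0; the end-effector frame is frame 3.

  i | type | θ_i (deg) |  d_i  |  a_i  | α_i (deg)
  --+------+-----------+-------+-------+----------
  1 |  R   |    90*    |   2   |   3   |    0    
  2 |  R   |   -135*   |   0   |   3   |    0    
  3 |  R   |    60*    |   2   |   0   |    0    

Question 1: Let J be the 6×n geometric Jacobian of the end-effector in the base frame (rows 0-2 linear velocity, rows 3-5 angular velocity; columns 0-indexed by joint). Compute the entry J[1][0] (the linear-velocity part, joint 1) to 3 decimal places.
2.121

axis z_0 = ẑ; lever o_n−o_0 = (2.1213,0.8787,4.0000)
cross product → J_v[:, 0] = (-0.8787,2.1213,0.0000)
J_ω[:, 0] = z_0
entry J[1][0] = 2.1213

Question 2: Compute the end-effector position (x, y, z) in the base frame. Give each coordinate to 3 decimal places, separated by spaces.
2.121 0.879 4.000

after link 1: o_1 = (0.0000, 3.0000, 2.0000)
after link 2: o_2 = (2.1213, 0.8787, 2.0000)
after link 3: o_3 = (2.1213, 0.8787, 4.0000)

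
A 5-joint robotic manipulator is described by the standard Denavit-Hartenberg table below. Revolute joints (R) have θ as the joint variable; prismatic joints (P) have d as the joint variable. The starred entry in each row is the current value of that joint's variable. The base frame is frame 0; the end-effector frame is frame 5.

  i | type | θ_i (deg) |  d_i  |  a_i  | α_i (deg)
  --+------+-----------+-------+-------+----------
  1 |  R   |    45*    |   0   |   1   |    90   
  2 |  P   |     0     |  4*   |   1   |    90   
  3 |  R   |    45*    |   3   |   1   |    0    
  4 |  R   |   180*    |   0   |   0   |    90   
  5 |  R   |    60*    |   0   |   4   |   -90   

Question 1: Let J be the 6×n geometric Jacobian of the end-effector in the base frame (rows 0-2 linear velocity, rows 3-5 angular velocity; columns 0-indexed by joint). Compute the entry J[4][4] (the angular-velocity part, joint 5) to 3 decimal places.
-1.000

axis z_4 = (0.0000,-1.0000,0.0000); lever o_n−o_4 = (-2.0000,-0.0000,-3.4641)
cross product → J_v[:, 4] = (3.4641,0.0000,-2.0000)
J_ω[:, 4] = z_4
entry J[4][4] = -1.0000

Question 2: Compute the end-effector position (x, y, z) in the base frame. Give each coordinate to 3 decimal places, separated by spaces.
after link 1: o_1 = (0.7071, 0.7071, 0.0000)
after link 2: o_2 = (4.2426, -1.4142, 0.0000)
after link 3: o_3 = (5.2426, -1.4142, -3.0000)
after link 4: o_4 = (5.2426, -1.4142, -3.0000)
after link 5: o_5 = (3.2426, -1.4142, -6.4641)

3.243 -1.414 -6.464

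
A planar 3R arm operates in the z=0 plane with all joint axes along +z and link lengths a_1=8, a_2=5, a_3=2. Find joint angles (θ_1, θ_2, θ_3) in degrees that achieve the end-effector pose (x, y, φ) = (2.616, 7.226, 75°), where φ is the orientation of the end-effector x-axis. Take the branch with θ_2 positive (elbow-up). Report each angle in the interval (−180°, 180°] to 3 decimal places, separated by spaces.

30.002 135.000 -90.003

wrist centre = target − a_3·(cos φ, sin φ) = (2.0984, 5.2941)
cos θ_2 = (32.4311−8²−5²)/(2·8·5) = -0.7071; θ_2 = 135.0003° (elbow-up)
β = atan2(5.2941,2.0984) = 68.3789°; ψ = atan2(3.5355,4.4644) = 38.3766°
θ_1 = β − ψ = 30.0022°
θ_3 = φ − θ_1 − θ_2 = -90.0025° (wrapped to (-180°,180°])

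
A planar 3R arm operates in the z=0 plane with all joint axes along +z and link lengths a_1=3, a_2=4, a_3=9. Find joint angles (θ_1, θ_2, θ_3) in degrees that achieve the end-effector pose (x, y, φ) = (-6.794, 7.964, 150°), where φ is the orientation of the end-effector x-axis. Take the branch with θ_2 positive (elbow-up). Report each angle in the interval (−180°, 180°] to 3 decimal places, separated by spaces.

wrist centre = target − a_3·(cos φ, sin φ) = (1.0002, 3.4640)
cos θ_2 = (12.9998−3²−4²)/(2·3·4) = -0.5000; θ_2 = 120.0007° (elbow-up)
β = atan2(3.4640,1.0002) = 73.8939°; ψ = atan2(3.4641,1.0000) = 73.8984°
θ_1 = β − ψ = -0.0045°
θ_3 = φ − θ_1 − θ_2 = 30.0038° (wrapped to (-180°,180°])

-0.004 120.001 30.004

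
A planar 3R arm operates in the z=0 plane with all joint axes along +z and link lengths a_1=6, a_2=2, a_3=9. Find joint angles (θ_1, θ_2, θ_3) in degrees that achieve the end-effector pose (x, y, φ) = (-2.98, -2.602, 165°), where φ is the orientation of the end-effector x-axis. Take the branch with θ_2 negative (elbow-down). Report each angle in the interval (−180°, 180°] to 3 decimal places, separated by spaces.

-29.992 -45.034 -119.974

wrist centre = target − a_3·(cos φ, sin φ) = (5.7133, -4.9314)
cos θ_2 = (56.9606−6²−2²)/(2·6·2) = 0.7067; θ_2 = -45.0337° (elbow-down)
β = atan2(-4.9314,5.7133) = -40.7986°; ψ = atan2(-1.4150,7.4134) = -10.8065°
θ_1 = β − ψ = -29.9921°
θ_3 = φ − θ_1 − θ_2 = -119.9742° (wrapped to (-180°,180°])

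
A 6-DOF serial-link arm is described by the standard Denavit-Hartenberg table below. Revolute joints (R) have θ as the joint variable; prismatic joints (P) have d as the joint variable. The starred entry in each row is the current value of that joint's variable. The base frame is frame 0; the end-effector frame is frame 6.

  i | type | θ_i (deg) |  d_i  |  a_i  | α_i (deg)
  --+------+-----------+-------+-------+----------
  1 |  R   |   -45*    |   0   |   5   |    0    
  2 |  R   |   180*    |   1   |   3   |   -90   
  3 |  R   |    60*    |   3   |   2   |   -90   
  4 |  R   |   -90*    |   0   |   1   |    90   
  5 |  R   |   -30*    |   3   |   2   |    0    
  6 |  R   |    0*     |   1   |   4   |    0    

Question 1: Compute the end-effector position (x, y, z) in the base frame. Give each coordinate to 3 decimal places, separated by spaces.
-6.218 -6.787 4.232

after link 1: o_1 = (3.5355, -3.5355, 0.0000)
after link 2: o_2 = (1.4142, -1.4142, 1.0000)
after link 3: o_3 = (-1.4142, -2.8284, -0.7321)
after link 4: o_4 = (-2.1213, -3.5355, -0.7321)
after link 5: o_5 = (-2.8978, -5.2086, 2.3660)
after link 6: o_6 = (-6.2185, -6.7869, 4.2321)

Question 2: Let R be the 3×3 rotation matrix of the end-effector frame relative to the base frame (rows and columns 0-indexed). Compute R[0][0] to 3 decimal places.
-0.919

End-effector x-axis (col 0 of R) = (-0.9186,-0.3062,0.2500)
R[0][0] = -0.9186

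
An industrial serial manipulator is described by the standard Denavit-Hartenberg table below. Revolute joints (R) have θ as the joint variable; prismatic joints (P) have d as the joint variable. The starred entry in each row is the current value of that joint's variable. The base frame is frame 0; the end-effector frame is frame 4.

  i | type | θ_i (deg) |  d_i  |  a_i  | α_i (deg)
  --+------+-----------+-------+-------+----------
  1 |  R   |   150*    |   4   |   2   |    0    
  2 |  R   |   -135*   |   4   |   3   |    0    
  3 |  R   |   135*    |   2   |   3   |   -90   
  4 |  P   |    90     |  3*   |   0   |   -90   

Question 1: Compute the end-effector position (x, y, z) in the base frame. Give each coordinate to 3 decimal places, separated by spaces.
after link 1: o_1 = (-1.7321, 1.0000, 4.0000)
after link 2: o_2 = (1.1657, 1.7765, 8.0000)
after link 3: o_3 = (-1.4323, 3.2765, 10.0000)
after link 4: o_4 = (-2.9323, 0.6784, 10.0000)

-2.932 0.678 10.000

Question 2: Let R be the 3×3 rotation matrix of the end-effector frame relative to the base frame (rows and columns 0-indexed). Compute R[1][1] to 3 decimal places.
0.866

End-effector y-axis (col 1 of R) = (0.5000,0.8660,-0.0000)
R[1][1] = 0.8660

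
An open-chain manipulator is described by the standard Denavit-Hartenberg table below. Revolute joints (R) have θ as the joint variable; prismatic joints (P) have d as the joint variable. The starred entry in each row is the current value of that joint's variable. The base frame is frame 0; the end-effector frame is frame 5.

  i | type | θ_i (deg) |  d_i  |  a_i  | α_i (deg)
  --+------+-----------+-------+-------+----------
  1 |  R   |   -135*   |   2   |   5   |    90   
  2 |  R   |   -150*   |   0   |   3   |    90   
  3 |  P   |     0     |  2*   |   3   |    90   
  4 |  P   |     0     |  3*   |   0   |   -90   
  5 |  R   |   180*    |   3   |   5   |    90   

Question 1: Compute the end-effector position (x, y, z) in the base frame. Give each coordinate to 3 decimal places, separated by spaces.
0.966 -3.277 5.830

after link 1: o_1 = (-3.5355, -3.5355, 2.0000)
after link 2: o_2 = (-1.6984, -1.6984, 0.5000)
after link 3: o_3 = (0.8458, 0.8458, 0.7321)
after link 4: o_4 = (2.9671, -1.2755, 0.7321)
after link 5: o_5 = (0.9659, -3.2767, 5.8301)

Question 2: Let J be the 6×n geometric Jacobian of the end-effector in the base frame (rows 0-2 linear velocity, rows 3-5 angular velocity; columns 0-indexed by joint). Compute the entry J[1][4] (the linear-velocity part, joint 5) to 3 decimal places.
axis z_4 = (0.3536,0.3536,0.8660); lever o_n−o_4 = (-2.0012,-2.0012,5.0981)
cross product → J_v[:, 4] = (3.5355,-3.5355,0.0000)
J_ω[:, 4] = z_4
entry J[1][4] = -3.5355

-3.536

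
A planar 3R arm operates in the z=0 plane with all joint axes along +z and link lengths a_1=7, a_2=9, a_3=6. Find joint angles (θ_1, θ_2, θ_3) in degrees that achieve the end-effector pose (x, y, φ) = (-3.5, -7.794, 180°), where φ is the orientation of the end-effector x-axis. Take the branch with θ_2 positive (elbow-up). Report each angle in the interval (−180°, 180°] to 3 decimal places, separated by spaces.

wrist centre = target − a_3·(cos φ, sin φ) = (2.5000, -7.7940)
cos θ_2 = (66.9964−7²−9²)/(2·7·9) = -0.5000; θ_2 = 120.0019° (elbow-up)
β = atan2(-7.7940,2.5000) = -72.2159°; ψ = atan2(7.7941,2.4997) = 72.2177°
θ_1 = β − ψ = -144.4336°
θ_3 = φ − θ_1 − θ_2 = -155.5683° (wrapped to (-180°,180°])

-144.434 120.002 -155.568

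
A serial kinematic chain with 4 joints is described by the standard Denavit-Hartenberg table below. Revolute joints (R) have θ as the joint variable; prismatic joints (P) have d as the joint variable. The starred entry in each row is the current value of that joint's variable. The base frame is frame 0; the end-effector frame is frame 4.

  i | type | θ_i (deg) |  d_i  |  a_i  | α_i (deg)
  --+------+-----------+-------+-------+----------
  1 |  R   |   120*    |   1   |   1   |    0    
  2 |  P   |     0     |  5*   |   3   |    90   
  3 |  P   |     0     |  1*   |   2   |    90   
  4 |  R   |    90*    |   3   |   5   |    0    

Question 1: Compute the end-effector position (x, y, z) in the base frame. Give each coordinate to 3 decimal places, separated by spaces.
after link 1: o_1 = (-0.5000, 0.8660, 1.0000)
after link 2: o_2 = (-2.0000, 3.4641, 6.0000)
after link 3: o_3 = (-2.1340, 5.6962, 6.0000)
after link 4: o_4 = (2.1962, 8.1962, 3.0000)

2.196 8.196 3.000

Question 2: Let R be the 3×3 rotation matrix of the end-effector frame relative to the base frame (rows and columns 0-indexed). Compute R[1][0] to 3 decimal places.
0.500

End-effector x-axis (col 0 of R) = (0.8660,0.5000,0.0000)
R[1][0] = 0.5000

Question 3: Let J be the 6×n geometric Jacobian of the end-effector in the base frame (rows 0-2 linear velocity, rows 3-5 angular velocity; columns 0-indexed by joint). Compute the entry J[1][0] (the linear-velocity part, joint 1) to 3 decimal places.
2.196

axis z_0 = ẑ; lever o_n−o_0 = (2.1962,8.1962,3.0000)
cross product → J_v[:, 0] = (-8.1962,2.1962,0.0000)
J_ω[:, 0] = z_0
entry J[1][0] = 2.1962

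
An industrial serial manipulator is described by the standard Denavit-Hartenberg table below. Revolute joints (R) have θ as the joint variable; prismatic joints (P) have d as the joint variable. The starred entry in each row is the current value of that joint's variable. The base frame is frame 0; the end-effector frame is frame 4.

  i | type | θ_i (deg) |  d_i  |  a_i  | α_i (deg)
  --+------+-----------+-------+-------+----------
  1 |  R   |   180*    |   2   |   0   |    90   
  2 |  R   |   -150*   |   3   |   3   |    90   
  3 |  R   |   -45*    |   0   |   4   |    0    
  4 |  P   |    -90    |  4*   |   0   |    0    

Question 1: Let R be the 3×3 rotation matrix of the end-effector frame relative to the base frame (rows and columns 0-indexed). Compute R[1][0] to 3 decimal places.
-0.707

End-effector x-axis (col 0 of R) = (-0.6124,-0.7071,0.3536)
R[1][0] = -0.7071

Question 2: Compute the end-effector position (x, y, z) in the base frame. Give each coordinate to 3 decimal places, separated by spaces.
7.048 0.172 2.550

after link 1: o_1 = (0.0000, 0.0000, 2.0000)
after link 2: o_2 = (2.5981, 3.0000, 0.5000)
after link 3: o_3 = (5.0476, 0.1716, -0.9142)
after link 4: o_4 = (7.0476, 0.1716, 2.5499)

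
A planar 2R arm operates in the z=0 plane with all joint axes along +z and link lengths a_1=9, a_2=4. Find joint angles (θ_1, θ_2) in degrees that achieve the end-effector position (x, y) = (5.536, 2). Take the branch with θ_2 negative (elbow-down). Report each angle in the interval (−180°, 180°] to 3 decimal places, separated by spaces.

cos θ_2 = (34.6473−9²−4²)/(2·9·4) = -0.8660; θ_2 = -149.9982° (elbow-down)
β = atan2(2.0000,5.5360) = 19.8634°; ψ = atan2(-2.0001,5.5360) = -19.8645°
θ_1 = β − ψ = 39.7278°

39.728 -149.998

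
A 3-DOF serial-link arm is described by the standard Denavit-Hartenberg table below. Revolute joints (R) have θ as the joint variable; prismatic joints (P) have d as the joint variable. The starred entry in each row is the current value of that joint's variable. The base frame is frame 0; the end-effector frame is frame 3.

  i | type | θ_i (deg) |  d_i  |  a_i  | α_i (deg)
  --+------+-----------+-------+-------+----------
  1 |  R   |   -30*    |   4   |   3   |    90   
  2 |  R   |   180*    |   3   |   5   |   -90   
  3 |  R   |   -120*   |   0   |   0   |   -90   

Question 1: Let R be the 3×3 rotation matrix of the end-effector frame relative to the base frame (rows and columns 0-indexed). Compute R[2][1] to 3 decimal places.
End-effector y-axis (col 1 of R) = (0.0000,0.0000,1.0000)
R[2][1] = 1.0000

1.000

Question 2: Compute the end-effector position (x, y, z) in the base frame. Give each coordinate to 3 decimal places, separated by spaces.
-3.232 -1.598 4.000

after link 1: o_1 = (2.5981, -1.5000, 4.0000)
after link 2: o_2 = (-3.2321, -1.5981, 4.0000)
after link 3: o_3 = (-3.2321, -1.5981, 4.0000)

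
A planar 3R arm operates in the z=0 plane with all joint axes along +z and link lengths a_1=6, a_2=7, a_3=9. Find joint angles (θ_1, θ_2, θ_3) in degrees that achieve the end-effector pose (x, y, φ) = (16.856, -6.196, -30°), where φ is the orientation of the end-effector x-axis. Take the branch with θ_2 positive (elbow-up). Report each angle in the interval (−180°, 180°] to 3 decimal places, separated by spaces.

-60.003 90.005 -60.003

wrist centre = target − a_3·(cos φ, sin φ) = (9.0618, -1.6960)
cos θ_2 = (84.9921−6²−7²)/(2·6·7) = -0.0001; θ_2 = 90.0054° (elbow-up)
β = atan2(-1.6960,9.0618) = -10.6008°; ψ = atan2(7.0000,5.9993) = 49.4018°
θ_1 = β − ψ = -60.0026°
θ_3 = φ − θ_1 − θ_2 = -60.0027° (wrapped to (-180°,180°])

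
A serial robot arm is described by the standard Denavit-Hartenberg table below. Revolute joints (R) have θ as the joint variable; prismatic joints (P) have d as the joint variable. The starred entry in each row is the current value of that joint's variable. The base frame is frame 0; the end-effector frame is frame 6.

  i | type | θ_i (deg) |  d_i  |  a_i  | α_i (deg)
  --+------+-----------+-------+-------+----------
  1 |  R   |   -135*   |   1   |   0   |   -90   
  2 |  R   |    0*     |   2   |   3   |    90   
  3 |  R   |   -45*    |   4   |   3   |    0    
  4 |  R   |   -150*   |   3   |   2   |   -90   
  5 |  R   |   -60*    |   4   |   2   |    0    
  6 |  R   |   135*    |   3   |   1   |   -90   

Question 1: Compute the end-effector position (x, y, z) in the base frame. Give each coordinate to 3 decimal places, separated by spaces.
after link 1: o_1 = (0.0000, 0.0000, 1.0000)
after link 2: o_2 = (-0.7071, -3.5355, 1.0000)
after link 3: o_3 = (-3.7071, -3.5355, 5.0000)
after link 4: o_4 = (-1.9751, -2.5355, 8.0000)
after link 5: o_5 = (-3.1090, 1.4286, 9.7321)
after link 6: o_6 = (-4.3849, 4.1561, 8.7661)

-4.385 4.156 8.766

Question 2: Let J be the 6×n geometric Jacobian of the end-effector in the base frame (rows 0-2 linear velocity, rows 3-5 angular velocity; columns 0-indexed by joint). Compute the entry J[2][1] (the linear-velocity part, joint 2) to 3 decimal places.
axis z_1 = (0.7071,-0.7071,0.0000); lever o_n−o_1 = (-4.3849,4.1561,7.7661)
cross product → J_v[:, 1] = (-5.4915,-5.4915,-0.1618)
J_ω[:, 1] = z_1
entry J[2][1] = -0.1618

-0.162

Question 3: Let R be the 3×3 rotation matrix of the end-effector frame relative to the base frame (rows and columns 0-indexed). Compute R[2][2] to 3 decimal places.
-0.259

End-effector z-axis (col 2 of R) = (-0.8365,-0.4830,-0.2588)
R[2][2] = -0.2588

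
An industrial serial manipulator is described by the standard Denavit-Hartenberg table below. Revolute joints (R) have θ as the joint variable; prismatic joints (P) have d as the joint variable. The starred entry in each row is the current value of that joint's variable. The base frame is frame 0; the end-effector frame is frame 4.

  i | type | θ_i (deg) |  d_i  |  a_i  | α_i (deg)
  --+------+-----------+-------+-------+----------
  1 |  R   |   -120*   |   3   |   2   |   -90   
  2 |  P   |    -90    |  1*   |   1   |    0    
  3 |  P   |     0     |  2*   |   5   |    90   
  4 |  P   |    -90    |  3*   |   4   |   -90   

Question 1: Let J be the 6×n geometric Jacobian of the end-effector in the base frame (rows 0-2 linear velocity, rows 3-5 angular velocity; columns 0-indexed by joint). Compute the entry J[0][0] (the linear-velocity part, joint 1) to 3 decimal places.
-1.366

axis z_0 = ẑ; lever o_n−o_0 = (-0.3660,1.3660,9.0000)
cross product → J_v[:, 0] = (-1.3660,-0.3660,0.0000)
J_ω[:, 0] = z_0
entry J[0][0] = -1.3660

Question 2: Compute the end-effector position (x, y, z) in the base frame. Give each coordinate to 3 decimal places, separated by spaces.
after link 1: o_1 = (-1.0000, -1.7321, 3.0000)
after link 2: o_2 = (-0.1340, -2.2321, 4.0000)
after link 3: o_3 = (1.5981, -3.2321, 9.0000)
after link 4: o_4 = (-0.3660, 1.3660, 9.0000)

-0.366 1.366 9.000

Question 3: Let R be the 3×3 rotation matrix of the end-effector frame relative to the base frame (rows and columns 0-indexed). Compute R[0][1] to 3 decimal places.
End-effector y-axis (col 1 of R) = (-0.5000,-0.8660,0.0000)
R[0][1] = -0.5000

-0.500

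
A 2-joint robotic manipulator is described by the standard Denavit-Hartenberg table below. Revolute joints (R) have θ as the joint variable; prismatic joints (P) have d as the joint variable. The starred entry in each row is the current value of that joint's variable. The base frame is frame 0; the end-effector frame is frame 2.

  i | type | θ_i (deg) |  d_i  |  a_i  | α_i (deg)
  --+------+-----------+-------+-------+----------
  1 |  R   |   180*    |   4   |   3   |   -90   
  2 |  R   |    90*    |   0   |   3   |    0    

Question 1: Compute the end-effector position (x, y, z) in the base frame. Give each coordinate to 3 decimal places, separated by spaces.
after link 1: o_1 = (-3.0000, 0.0000, 4.0000)
after link 2: o_2 = (-3.0000, 0.0000, 1.0000)

-3.000 0.000 1.000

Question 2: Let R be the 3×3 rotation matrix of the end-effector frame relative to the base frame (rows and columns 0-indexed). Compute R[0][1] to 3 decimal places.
End-effector y-axis (col 1 of R) = (1.0000,-0.0000,-0.0000)
R[0][1] = 1.0000

1.000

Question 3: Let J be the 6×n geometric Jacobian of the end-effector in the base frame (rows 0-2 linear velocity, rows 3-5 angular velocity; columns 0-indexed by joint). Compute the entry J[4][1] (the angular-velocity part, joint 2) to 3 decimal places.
-1.000

axis z_1 = (-0.0000,-1.0000,0.0000); lever o_n−o_1 = (0.0000,-0.0000,-3.0000)
cross product → J_v[:, 1] = (3.0000,-0.0000,0.0000)
J_ω[:, 1] = z_1
entry J[4][1] = -1.0000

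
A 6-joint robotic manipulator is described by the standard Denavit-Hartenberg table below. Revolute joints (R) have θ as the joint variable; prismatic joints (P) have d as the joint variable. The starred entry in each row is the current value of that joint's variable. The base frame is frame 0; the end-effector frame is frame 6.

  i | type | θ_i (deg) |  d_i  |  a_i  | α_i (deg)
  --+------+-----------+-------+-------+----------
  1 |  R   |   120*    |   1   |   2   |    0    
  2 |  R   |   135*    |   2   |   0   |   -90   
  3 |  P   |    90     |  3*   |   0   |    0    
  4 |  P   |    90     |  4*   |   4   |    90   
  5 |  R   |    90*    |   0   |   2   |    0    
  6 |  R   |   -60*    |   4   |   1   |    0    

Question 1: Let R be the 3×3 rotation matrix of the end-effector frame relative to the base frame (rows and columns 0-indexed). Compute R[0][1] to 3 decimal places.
End-effector y-axis (col 1 of R) = (0.7071,-0.7071,0.0000)
R[0][1] = 0.7071

0.707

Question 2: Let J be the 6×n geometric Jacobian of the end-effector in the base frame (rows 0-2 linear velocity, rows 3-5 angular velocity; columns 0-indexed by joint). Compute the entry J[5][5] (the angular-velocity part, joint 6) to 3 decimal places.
-1.000

axis z_5 = (0.0000,-0.0000,-1.0000); lever o_n−o_5 = (0.7071,0.7071,-4.0000)
cross product → J_v[:, 5] = (0.7071,-0.7071,0.0000)
J_ω[:, 5] = z_5
entry J[5][5] = -1.0000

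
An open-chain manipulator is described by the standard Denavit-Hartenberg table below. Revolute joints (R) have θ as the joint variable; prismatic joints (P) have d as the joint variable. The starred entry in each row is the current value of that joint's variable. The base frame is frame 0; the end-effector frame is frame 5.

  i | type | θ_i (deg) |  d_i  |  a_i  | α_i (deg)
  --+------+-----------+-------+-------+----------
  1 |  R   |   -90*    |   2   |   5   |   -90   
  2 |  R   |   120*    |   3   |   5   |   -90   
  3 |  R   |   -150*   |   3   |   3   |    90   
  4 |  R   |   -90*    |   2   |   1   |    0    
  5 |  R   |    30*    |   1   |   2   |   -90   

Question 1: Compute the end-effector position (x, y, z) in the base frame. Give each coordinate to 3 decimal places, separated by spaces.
after link 1: o_1 = (0.0000, -5.0000, 2.0000)
after link 2: o_2 = (3.0000, -2.5000, -2.3301)
after link 3: o_3 = (4.5000, -1.2010, 1.4199)
after link 4: o_4 = (2.7679, -2.5670, 1.7859)
after link 5: o_5 = (2.4019, -4.7500, 2.1029)

2.402 -4.750 2.103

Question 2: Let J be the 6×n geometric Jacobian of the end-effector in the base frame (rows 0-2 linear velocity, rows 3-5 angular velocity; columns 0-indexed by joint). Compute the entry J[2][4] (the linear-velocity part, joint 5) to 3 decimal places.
axis z_4 = (-0.8660,-0.2500,0.4330); lever o_n−o_4 = (-0.3660,-2.1830,0.3170)
cross product → J_v[:, 4] = (0.8660,0.1160,1.7990)
J_ω[:, 4] = z_4
entry J[2][4] = 1.7990

1.799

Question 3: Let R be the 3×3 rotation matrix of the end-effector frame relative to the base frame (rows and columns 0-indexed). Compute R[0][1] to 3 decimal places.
0.866

End-effector y-axis (col 1 of R) = (0.8660,0.2500,-0.4330)
R[0][1] = 0.8660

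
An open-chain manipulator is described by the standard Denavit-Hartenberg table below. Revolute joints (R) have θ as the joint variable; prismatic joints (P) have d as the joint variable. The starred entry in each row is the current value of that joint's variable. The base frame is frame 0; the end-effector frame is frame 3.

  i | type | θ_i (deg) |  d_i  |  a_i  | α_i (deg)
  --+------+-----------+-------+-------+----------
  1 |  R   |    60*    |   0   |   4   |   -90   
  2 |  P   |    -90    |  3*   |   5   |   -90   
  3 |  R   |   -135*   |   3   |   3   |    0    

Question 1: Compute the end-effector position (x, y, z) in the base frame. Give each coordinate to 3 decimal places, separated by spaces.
-0.935 8.623 2.879

after link 1: o_1 = (2.0000, 3.4641, 0.0000)
after link 2: o_2 = (-0.5981, 4.9641, 5.0000)
after link 3: o_3 = (-0.9352, 8.6228, 2.8787)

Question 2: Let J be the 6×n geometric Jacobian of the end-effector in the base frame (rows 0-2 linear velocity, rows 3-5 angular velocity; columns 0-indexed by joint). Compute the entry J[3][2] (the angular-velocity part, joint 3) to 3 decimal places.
0.500

axis z_2 = (0.5000,0.8660,-0.0000); lever o_n−o_2 = (-0.3371,3.6587,-2.1213)
cross product → J_v[:, 2] = (-1.8371,1.0607,2.1213)
J_ω[:, 2] = z_2
entry J[3][2] = 0.5000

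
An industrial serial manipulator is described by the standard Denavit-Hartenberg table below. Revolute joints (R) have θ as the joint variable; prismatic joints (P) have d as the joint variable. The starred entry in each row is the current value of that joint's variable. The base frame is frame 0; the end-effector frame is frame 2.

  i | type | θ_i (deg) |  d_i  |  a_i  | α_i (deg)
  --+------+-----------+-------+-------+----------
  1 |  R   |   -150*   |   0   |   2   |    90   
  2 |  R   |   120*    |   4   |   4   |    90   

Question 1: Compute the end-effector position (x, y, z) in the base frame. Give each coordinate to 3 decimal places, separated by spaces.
-2.000 3.464 3.464

after link 1: o_1 = (-1.7321, -1.0000, 0.0000)
after link 2: o_2 = (-2.0000, 3.4641, 3.4641)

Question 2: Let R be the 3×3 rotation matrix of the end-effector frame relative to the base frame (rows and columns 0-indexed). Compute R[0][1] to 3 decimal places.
End-effector y-axis (col 1 of R) = (-0.5000,0.8660,0.0000)
R[0][1] = -0.5000

-0.500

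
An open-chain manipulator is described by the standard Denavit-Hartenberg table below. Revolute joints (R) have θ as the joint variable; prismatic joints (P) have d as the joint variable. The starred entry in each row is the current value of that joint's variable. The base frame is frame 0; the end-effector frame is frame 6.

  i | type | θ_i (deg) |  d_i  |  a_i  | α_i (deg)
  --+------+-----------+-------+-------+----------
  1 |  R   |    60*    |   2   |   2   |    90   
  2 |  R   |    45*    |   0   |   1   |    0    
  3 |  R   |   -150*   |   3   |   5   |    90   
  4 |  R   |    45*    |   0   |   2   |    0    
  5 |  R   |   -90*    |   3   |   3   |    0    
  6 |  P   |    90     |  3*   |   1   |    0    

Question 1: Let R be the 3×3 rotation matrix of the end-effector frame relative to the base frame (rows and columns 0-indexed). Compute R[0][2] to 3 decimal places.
-0.483

End-effector z-axis (col 2 of R) = (-0.4830,-0.8365,0.2588)
R[0][2] = -0.4830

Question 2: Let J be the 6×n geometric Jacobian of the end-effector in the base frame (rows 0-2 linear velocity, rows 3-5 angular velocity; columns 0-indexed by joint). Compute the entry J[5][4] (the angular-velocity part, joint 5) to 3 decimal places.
0.259

axis z_4 = (-0.4830,-0.8365,0.2588); lever o_n−o_4 = (-4.4885,-4.9460,-1.1791)
cross product → J_v[:, 4] = (2.2665,-1.7312,-1.3660)
J_ω[:, 4] = z_4
entry J[5][4] = 0.2588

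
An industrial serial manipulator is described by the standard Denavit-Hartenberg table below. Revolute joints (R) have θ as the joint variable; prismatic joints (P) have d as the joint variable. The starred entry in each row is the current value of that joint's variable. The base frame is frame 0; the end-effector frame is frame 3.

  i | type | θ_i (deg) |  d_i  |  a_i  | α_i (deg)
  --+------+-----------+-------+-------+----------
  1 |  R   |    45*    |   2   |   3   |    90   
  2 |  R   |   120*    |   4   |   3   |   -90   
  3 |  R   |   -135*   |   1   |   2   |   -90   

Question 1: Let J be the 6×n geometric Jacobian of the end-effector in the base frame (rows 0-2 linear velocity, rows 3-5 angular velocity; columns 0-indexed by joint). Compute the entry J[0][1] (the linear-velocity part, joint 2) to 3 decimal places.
-0.618

axis z_1 = (0.7071,-0.7071,0.0000); lever o_n−o_1 = (2.6554,-5.0015,0.8733)
cross product → J_v[:, 1] = (-0.6175,-0.6175,-1.6589)
J_ω[:, 1] = z_1
entry J[0][1] = -0.6175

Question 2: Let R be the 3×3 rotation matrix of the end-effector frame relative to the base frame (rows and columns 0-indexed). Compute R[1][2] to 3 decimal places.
End-effector z-axis (col 2 of R) = (0.2500,-0.7500,0.6124)
R[1][2] = -0.7500

-0.750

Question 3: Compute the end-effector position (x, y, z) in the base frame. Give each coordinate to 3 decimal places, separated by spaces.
4.777 -2.880 2.873

after link 1: o_1 = (2.1213, 2.1213, 2.0000)
after link 2: o_2 = (3.8891, -1.7678, 4.5981)
after link 3: o_3 = (4.7767, -2.8801, 2.8733)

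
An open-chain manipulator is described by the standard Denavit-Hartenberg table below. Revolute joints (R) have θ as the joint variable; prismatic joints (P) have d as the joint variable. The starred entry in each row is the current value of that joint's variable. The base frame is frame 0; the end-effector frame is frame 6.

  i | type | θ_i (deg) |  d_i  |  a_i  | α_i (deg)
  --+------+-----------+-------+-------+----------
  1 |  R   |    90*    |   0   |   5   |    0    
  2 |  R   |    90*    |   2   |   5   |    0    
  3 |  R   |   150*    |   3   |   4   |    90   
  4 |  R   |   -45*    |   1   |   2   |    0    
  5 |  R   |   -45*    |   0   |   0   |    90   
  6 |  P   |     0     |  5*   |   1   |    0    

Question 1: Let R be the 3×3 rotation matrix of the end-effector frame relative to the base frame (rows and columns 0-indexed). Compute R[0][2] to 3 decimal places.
End-effector z-axis (col 2 of R) = (-0.8660,0.5000,-0.0000)
R[0][2] = -0.8660

-0.866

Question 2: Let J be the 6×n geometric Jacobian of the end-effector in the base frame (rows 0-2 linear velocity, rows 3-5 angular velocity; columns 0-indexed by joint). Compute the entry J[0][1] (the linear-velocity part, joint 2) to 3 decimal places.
axis z_1 = (0.0000,0.0000,1.0000); lever o_n−o_1 = (-5.1413,-1.0731,2.5858)
cross product → J_v[:, 1] = (1.0731,-5.1413,0.0000)
J_ω[:, 1] = z_1
entry J[0][1] = 1.0731

1.073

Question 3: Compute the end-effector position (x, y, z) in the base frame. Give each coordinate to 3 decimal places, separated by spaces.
after link 1: o_1 = (0.0000, 5.0000, 0.0000)
after link 2: o_2 = (-5.0000, 5.0000, 2.0000)
after link 3: o_3 = (-1.5359, 3.0000, 5.0000)
after link 4: o_4 = (-0.8112, 1.4269, 3.5858)
after link 5: o_5 = (-0.8112, 1.4269, 3.5858)
after link 6: o_6 = (-5.1413, 3.9269, 2.5858)

-5.141 3.927 2.586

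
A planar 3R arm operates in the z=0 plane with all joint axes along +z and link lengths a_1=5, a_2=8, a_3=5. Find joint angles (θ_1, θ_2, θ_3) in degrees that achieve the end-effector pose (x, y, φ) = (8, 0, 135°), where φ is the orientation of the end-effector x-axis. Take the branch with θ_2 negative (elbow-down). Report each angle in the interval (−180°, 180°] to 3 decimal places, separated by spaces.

10.920 -45.000 169.080

wrist centre = target − a_3·(cos φ, sin φ) = (11.5355, -3.5355)
cos θ_2 = (145.5685−5²−8²)/(2·5·8) = 0.7071; θ_2 = -45.0000° (elbow-down)
β = atan2(-3.5355,11.5355) = -17.0398°; ψ = atan2(-5.6569,10.6569) = -27.9602°
θ_1 = β − ψ = 10.9204°
θ_3 = φ − θ_1 − θ_2 = 169.0796° (wrapped to (-180°,180°])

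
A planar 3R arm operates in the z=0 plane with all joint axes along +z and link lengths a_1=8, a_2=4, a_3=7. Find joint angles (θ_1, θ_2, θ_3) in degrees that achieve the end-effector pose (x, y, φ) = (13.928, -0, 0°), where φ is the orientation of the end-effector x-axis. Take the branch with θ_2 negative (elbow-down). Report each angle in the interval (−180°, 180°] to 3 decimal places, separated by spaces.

30.000 -120.003 90.003

wrist centre = target − a_3·(cos φ, sin φ) = (6.9280, -0.0000)
cos θ_2 = (47.9972−8²−4²)/(2·8·4) = -0.5000; θ_2 = -120.0029° (elbow-down)
β = atan2(-0.0000,6.9280) = -0.0000°; ψ = atan2(-3.4640,5.9998) = -30.0000°
θ_1 = β − ψ = 30.0000°
θ_3 = φ − θ_1 − θ_2 = 90.0029° (wrapped to (-180°,180°])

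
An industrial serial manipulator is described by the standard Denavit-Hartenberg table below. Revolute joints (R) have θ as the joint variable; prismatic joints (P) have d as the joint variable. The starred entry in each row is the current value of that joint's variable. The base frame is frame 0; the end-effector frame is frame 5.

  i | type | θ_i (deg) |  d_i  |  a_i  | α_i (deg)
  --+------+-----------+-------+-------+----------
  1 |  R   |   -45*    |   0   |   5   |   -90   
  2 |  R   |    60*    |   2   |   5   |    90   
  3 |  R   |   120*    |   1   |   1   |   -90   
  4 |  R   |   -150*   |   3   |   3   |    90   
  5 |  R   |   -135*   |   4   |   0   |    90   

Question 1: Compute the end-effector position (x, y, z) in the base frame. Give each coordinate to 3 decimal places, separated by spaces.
2.581 -6.280 -4.120

after link 1: o_1 = (3.5355, -3.5355, 0.0000)
after link 2: o_2 = (6.7175, -3.8891, -4.3301)
after link 3: o_3 = (7.7655, -3.7123, -3.3971)
after link 4: o_4 = (5.5731, -6.8232, -1.5221)
after link 5: o_5 = (2.5806, -6.2802, -4.1202)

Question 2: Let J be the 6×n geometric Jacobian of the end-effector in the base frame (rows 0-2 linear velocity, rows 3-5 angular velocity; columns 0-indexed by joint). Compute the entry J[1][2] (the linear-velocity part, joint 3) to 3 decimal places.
-2.197

axis z_2 = (0.6124,-0.6124,0.5000); lever o_n−o_2 = (-4.1369,-2.3911,0.2099)
cross product → J_v[:, 2] = (1.0670,-2.1970,-3.9976)
J_ω[:, 2] = z_2
entry J[1][2] = -2.1970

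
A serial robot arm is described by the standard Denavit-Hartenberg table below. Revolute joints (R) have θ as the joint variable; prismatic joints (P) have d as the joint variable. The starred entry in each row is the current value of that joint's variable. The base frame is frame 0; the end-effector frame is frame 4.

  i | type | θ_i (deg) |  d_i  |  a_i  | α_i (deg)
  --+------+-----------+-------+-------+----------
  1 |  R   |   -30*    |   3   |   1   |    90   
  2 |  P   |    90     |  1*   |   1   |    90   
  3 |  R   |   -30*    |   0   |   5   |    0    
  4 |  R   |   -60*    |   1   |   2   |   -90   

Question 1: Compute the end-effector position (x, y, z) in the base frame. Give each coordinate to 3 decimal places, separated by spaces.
3.482 2.031 8.330

after link 1: o_1 = (0.8660, -0.5000, 3.0000)
after link 2: o_2 = (0.3660, -1.3660, 4.0000)
after link 3: o_3 = (1.6160, 0.7990, 8.3301)
after link 4: o_4 = (3.4821, 2.0311, 8.3301)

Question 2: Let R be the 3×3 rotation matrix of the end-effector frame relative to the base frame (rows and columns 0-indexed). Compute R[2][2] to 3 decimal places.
1.000

End-effector z-axis (col 2 of R) = (0.0000,-0.0000,1.0000)
R[2][2] = 1.0000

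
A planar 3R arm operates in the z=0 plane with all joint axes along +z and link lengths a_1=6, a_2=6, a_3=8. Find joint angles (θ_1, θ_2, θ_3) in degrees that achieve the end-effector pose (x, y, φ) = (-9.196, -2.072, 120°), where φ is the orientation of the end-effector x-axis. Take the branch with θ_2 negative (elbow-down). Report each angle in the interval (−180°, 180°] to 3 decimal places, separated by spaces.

-90.000 -59.998 -90.002

wrist centre = target − a_3·(cos φ, sin φ) = (-5.1960, -9.0002)
cos θ_2 = (108.0021−6²−6²)/(2·6·6) = 0.5000; θ_2 = -59.9981° (elbow-down)
β = atan2(-9.0002,-5.1960) = -119.9987°; ψ = atan2(-5.1961,9.0002) = -29.9990°
θ_1 = β − ψ = -89.9997°
θ_3 = φ − θ_1 − θ_2 = -90.0022° (wrapped to (-180°,180°])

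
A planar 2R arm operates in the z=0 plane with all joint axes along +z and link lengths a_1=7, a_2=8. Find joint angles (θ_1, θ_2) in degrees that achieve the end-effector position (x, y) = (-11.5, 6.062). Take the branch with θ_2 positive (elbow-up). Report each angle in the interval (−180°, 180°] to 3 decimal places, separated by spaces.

120.000 60.001

cos θ_2 = (168.9978−7²−8²)/(2·7·8) = 0.5000; θ_2 = 60.0013° (elbow-up)
β = atan2(6.0620,-11.5000) = 152.2049°; ψ = atan2(6.9283,10.9998) = 32.2049°
θ_1 = β − ψ = 120.0000°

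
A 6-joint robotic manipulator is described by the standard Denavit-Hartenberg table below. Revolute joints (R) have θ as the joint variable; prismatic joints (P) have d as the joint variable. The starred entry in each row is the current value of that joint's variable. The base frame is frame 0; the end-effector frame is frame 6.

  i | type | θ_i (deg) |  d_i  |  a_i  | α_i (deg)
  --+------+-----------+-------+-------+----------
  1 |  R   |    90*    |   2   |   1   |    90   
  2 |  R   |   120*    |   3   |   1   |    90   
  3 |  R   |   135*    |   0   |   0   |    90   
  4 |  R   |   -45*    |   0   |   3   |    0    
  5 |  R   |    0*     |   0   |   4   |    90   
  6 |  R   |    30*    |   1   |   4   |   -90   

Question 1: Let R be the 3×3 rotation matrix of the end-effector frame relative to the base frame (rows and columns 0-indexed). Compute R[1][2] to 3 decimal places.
-0.125

End-effector z-axis (col 2 of R) = (0.3624,-0.1250,0.9236)
R[1][2] = -0.1250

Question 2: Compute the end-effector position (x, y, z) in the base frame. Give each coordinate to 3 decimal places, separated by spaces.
9.146 -4.861 -4.060

after link 1: o_1 = (0.0000, 1.0000, 2.0000)
after link 2: o_2 = (3.0000, 0.5000, 2.8660)
after link 3: o_3 = (3.0000, 0.5000, 2.8660)
after link 4: o_4 = (4.5000, -0.5871, 0.5063)
after link 5: o_5 = (6.5000, -2.0366, -2.6399)
after link 6: o_6 = (9.1463, -4.8614, -4.0605)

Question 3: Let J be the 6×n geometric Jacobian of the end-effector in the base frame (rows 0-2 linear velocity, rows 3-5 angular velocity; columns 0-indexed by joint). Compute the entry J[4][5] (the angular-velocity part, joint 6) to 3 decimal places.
-0.862

axis z_5 = (-0.5000,-0.8624,0.0795); lever o_n−o_5 = (2.6463,-2.8248,-1.4205)
cross product → J_v[:, 5] = (1.4495,-0.5000,3.6945)
J_ω[:, 5] = z_5
entry J[4][5] = -0.8624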